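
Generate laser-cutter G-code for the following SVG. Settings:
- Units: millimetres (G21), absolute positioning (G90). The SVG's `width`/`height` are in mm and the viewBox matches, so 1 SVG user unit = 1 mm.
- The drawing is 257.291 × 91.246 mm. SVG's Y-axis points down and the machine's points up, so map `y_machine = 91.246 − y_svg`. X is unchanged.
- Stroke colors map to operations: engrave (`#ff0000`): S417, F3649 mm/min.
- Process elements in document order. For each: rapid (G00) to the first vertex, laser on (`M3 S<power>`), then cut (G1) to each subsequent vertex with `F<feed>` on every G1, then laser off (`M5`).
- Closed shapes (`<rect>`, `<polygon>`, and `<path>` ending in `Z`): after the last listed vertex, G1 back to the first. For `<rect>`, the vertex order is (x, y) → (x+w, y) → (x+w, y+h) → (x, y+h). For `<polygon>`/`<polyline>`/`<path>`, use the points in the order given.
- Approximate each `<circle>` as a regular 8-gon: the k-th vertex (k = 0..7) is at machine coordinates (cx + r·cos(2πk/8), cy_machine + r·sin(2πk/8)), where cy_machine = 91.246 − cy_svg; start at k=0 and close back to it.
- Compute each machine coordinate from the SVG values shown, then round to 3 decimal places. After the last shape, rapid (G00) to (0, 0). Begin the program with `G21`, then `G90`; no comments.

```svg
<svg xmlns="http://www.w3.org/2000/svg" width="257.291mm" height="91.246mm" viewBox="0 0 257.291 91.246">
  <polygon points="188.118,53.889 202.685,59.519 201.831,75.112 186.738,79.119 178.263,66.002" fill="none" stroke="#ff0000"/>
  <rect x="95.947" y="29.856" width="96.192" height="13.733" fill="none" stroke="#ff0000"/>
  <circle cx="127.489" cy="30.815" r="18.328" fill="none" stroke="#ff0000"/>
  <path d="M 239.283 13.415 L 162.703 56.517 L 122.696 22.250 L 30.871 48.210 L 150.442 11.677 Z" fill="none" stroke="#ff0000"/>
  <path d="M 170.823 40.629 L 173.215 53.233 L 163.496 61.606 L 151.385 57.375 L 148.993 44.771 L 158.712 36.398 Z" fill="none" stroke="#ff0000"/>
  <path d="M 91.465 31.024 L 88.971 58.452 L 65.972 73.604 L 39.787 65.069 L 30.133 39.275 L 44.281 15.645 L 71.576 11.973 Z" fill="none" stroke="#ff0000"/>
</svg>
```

1 u = 1 mm; y_m = 91.246 − y.

[1] `<polygon>` regular polygon, #ff0000→engrave S417 F3649: (188.118,37.357) → (202.685,31.727) → (201.831,16.134) → (186.738,12.127) → (178.263,25.244) → (188.118,37.357) (closed)

[2] `<rect>` rectangle, #ff0000→engrave S417 F3649: (95.947,61.390) → (192.139,61.390) → (192.139,47.657) → (95.947,47.657) → (95.947,61.390) (closed)

[3] `<circle>` circle, #ff0000→engrave S417 F3649: (145.817,60.431) → (140.449,73.391) → (127.489,78.759) → (114.529,73.391) → (109.161,60.431) → (114.529,47.471) → (127.489,42.103) → (140.449,47.471) → (145.817,60.431) (closed)

[4] `<path>` closed polygon, #ff0000→engrave S417 F3649: (239.283,77.831) → (162.703,34.729) → (122.696,68.996) → (30.871,43.036) → (150.442,79.569) → (239.283,77.831) (closed)

[5] `<path>` regular polygon, #ff0000→engrave S417 F3649: (170.823,50.617) → (173.215,38.013) → (163.496,29.640) → (151.385,33.871) → (148.993,46.475) → (158.712,54.848) → (170.823,50.617) (closed)

[6] `<path>` regular polygon, #ff0000→engrave S417 F3649: (91.465,60.222) → (88.971,32.794) → (65.972,17.642) → (39.787,26.177) → (30.133,51.971) → (44.281,75.601) → (71.576,79.273) → (91.465,60.222) (closed)

G21
G90
G00 X188.118 Y37.357
M3 S417
G1 X202.685 Y31.727 F3649
G1 X201.831 Y16.134 F3649
G1 X186.738 Y12.127 F3649
G1 X178.263 Y25.244 F3649
G1 X188.118 Y37.357 F3649
M5
G00 X95.947 Y61.390
M3 S417
G1 X192.139 Y61.390 F3649
G1 X192.139 Y47.657 F3649
G1 X95.947 Y47.657 F3649
G1 X95.947 Y61.390 F3649
M5
G00 X145.817 Y60.431
M3 S417
G1 X140.449 Y73.391 F3649
G1 X127.489 Y78.759 F3649
G1 X114.529 Y73.391 F3649
G1 X109.161 Y60.431 F3649
G1 X114.529 Y47.471 F3649
G1 X127.489 Y42.103 F3649
G1 X140.449 Y47.471 F3649
G1 X145.817 Y60.431 F3649
M5
G00 X239.283 Y77.831
M3 S417
G1 X162.703 Y34.729 F3649
G1 X122.696 Y68.996 F3649
G1 X30.871 Y43.036 F3649
G1 X150.442 Y79.569 F3649
G1 X239.283 Y77.831 F3649
M5
G00 X170.823 Y50.617
M3 S417
G1 X173.215 Y38.013 F3649
G1 X163.496 Y29.640 F3649
G1 X151.385 Y33.871 F3649
G1 X148.993 Y46.475 F3649
G1 X158.712 Y54.848 F3649
G1 X170.823 Y50.617 F3649
M5
G00 X91.465 Y60.222
M3 S417
G1 X88.971 Y32.794 F3649
G1 X65.972 Y17.642 F3649
G1 X39.787 Y26.177 F3649
G1 X30.133 Y51.971 F3649
G1 X44.281 Y75.601 F3649
G1 X71.576 Y79.273 F3649
G1 X91.465 Y60.222 F3649
M5
G00 X0.000 Y0.000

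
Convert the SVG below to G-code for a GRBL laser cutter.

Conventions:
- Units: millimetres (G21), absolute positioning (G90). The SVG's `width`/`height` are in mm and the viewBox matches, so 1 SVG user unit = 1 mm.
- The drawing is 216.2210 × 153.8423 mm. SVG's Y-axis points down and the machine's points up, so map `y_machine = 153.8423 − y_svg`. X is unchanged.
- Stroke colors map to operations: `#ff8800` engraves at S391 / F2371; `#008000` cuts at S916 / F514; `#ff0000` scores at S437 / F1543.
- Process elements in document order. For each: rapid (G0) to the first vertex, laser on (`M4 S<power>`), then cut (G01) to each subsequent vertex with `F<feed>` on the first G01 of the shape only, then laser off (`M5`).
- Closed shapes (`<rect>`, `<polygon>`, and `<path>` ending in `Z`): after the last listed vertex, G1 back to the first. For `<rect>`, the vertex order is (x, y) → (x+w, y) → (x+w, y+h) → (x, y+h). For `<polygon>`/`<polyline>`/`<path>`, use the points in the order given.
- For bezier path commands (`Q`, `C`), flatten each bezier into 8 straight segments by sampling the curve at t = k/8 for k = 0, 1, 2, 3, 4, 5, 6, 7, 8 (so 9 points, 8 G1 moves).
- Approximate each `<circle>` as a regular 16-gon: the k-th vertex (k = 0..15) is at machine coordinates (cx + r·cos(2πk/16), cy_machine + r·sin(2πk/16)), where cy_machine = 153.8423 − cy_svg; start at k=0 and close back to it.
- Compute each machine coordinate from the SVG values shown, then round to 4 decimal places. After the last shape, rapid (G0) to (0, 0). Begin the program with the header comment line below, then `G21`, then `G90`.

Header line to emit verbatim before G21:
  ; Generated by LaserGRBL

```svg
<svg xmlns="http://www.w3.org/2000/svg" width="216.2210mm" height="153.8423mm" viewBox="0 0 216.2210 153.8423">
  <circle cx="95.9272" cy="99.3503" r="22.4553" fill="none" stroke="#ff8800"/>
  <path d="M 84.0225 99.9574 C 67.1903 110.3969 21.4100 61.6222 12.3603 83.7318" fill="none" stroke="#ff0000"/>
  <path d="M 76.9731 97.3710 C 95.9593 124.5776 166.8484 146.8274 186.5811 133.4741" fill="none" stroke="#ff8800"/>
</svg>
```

; Generated by LaserGRBL
G21
G90
G0 X118.3825 Y54.4920
M4 S391
G01 X116.6732 Y63.0853 F2371
G01 X111.8055 Y70.3703
G01 X104.5205 Y75.2380
G01 X95.9272 Y76.9473
G01 X87.3339 Y75.2380
G01 X80.0489 Y70.3703
G01 X75.1812 Y63.0853
G01 X73.4719 Y54.4920
G01 X75.1812 Y45.8987
G01 X80.0489 Y38.6137
G01 X87.3339 Y33.7460
G01 X95.9272 Y32.0367
G01 X104.5205 Y33.7460
G01 X111.8055 Y38.6137
G01 X116.6732 Y45.8987
G01 X118.3825 Y54.4920
M5
G0 X84.0225 Y53.8849
M4 S437
G01 X76.4818 Y52.4917 F1543
G01 X66.9968 Y55.1251
G01 X56.3373 Y60.2608
G01 X45.2730 Y66.3740
G01 X34.5734 Y71.9401
G01 X25.0083 Y75.4347
G01 X17.3474 Y75.3330
G01 X12.3603 Y70.1105
M5
G0 X76.9731 Y56.4713
M4 S391
G01 X86.3246 Y46.5610 F2371
G01 X99.3342 Y37.4746
G01 X114.7943 Y29.5711
G01 X131.4972 Y23.2098
G01 X148.2350 Y18.7497
G01 X163.8001 Y16.5500
G01 X176.9847 Y16.9698
G01 X186.5811 Y20.3682
M5
G0 X0.0000 Y0.0000

1 u = 1 mm; y_m = 153.8423 − y.

[1] `<circle>` circle, #ff8800→engrave S391 F2371: (118.3825,54.4920) → (116.6732,63.0853) → (111.8055,70.3703) → (104.5205,75.2380) → (95.9272,76.9473) → (87.3339,75.2380) → (80.0489,70.3703) → (75.1812,63.0853) → (73.4719,54.4920) → (75.1812,45.8987) → (80.0489,38.6137) → (87.3339,33.7460) → (95.9272,32.0367) → (104.5205,33.7460) → (111.8055,38.6137) → (116.6732,45.8987) → (118.3825,54.4920) (closed)

[2] `<path>` cubic bezier, #ff0000→score S437 F1543: (84.0225,53.8849) → (76.4818,52.4917) → (66.9968,55.1251) → (56.3373,60.2608) → (45.2730,66.3740) → (34.5734,71.9401) → (25.0083,75.4347) → (17.3474,75.3330) → (12.3603,70.1105)

[3] `<path>` cubic bezier, #ff8800→engrave S391 F2371: (76.9731,56.4713) → (86.3246,46.5610) → (99.3342,37.4746) → (114.7943,29.5711) → (131.4972,23.2098) → (148.2350,18.7497) → (163.8001,16.5500) → (176.9847,16.9698) → (186.5811,20.3682)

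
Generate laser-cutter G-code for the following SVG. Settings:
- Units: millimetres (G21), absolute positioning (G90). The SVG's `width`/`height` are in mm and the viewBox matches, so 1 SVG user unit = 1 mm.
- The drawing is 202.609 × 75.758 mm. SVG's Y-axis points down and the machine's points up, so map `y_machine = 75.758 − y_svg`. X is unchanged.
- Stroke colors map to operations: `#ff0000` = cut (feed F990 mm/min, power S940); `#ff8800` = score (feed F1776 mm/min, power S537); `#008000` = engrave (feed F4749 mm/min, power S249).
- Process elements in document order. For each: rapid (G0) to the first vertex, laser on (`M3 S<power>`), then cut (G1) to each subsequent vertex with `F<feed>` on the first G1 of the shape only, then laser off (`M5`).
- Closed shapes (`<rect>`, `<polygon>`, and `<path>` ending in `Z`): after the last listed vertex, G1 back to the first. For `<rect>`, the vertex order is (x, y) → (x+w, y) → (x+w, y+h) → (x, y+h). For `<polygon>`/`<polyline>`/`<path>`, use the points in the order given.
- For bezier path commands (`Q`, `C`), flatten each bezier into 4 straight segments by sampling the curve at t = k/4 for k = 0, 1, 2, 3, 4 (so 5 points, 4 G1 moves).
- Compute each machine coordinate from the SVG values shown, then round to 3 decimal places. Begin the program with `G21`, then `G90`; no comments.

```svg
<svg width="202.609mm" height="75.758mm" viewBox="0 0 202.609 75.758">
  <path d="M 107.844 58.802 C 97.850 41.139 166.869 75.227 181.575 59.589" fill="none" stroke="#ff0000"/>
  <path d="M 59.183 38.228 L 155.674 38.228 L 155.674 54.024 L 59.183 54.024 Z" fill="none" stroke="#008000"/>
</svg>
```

G21
G90
G0 X107.844 Y16.956
M3 S940
G1 X113.080 Y22.086 F990
G1 X135.447 Y17.322
G1 X162.445 Y12.179
G1 X181.575 Y16.169
M5
G0 X59.183 Y37.530
M3 S249
G1 X155.674 Y37.530 F4749
G1 X155.674 Y21.734
G1 X59.183 Y21.734
G1 X59.183 Y37.530
M5

Since the viewBox matches the mm dimensions, user units are millimetres directly. The only transform is the Y-flip y_m = 75.758 − y_svg.

Shape 1 is a cubic bezier drawn with `<path>`. Its stroke #ff0000 means cut at S940, F990. After flipping Y the toolpath is (107.844,16.956) → (113.080,22.086) → (135.447,17.322) → (162.445,12.179) → (181.575,16.169).

Shape 2 is a rectangle drawn with `<path>`. Its stroke #008000 means engrave at S249, F4749. After flipping Y the toolpath is (59.183,37.530) → (155.674,37.530) → (155.674,21.734) → (59.183,21.734) → (59.183,37.530), returning to the start.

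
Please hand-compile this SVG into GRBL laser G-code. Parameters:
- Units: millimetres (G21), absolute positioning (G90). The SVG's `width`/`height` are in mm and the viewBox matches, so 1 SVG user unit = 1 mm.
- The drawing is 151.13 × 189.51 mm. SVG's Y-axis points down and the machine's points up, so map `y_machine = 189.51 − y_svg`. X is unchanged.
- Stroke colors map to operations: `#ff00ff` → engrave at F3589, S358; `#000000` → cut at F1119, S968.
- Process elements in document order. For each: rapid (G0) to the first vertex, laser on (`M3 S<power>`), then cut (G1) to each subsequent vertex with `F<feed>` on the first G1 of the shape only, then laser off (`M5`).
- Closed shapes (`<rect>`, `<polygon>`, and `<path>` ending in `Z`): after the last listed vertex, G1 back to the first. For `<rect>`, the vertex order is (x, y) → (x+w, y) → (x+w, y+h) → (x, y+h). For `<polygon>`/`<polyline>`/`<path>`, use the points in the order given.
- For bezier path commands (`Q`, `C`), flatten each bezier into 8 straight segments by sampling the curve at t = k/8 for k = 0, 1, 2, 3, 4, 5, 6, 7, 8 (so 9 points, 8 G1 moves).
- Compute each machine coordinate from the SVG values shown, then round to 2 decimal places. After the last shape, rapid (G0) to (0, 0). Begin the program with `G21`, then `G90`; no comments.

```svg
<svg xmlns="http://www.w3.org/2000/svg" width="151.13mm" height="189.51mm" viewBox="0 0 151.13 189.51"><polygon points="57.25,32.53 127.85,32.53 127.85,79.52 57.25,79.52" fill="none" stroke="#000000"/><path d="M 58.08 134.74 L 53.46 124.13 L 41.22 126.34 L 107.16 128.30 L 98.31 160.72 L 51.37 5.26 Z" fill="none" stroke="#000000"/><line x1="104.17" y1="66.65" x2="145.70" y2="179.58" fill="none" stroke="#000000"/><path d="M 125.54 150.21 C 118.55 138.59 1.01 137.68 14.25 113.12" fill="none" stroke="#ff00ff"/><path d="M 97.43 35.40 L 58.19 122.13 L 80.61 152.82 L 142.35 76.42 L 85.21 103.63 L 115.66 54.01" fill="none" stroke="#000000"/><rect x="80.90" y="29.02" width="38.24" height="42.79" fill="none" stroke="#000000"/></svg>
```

viewBox `0 0 151.13 189.51` with mm width/height → 1 unit = 1 mm. Flip: y_m = 189.51 − y_svg.

**Shape 1** — `<polygon>` rectangle, stroke `#000000` → cut (S968, F1119). Machine vertices: (57.25,156.98) → (127.85,156.98) → (127.85,109.99) → (57.25,109.99) → (57.25,156.98). Closed: final G1 returns to the first vertex.

**Shape 2** — `<path>` closed polygon, stroke `#000000` → cut (S968, F1119). Machine vertices: (58.08,54.77) → (53.46,65.38) → (41.22,63.17) → (107.16,61.21) → (98.31,28.79) → (51.37,184.25) → (58.08,54.77). Closed: final G1 returns to the first vertex.

**Shape 3** — `<line>` line segment, stroke `#000000` → cut (S968, F1119). Machine vertices: (104.17,122.86) → (145.70,9.93). Open path.

**Shape 4** — `<path>` cubic bezier, stroke `#ff00ff` → engrave (S358, F3589). Control points (SVG): P0=(125.54,150.21), P1=(118.55,138.59), P2=(1.01,137.68), P3=(14.25,113.12); sampled at t=k/8. Machine vertices: (125.54,39.30) → (118.21,43.22) → (103.34,46.54) → (83.76,49.67) → (62.31,52.99) → (41.80,56.93) → (25.07,61.87) → (14.94,68.22) → (14.25,76.39). Open path.

**Shape 5** — `<path>` open polyline, stroke `#000000` → cut (S968, F1119). Machine vertices: (97.43,154.11) → (58.19,67.38) → (80.61,36.69) → (142.35,113.09) → (85.21,85.88) → (115.66,135.50). Open path.

**Shape 6** — `<rect>` rectangle, stroke `#000000` → cut (S968, F1119). Machine vertices: (80.90,160.49) → (119.14,160.49) → (119.14,117.70) → (80.90,117.70) → (80.90,160.49). Closed: final G1 returns to the first vertex.

G21
G90
G0 X57.25 Y156.98
M3 S968
G1 X127.85 Y156.98 F1119
G1 X127.85 Y109.99
G1 X57.25 Y109.99
G1 X57.25 Y156.98
M5
G0 X58.08 Y54.77
M3 S968
G1 X53.46 Y65.38 F1119
G1 X41.22 Y63.17
G1 X107.16 Y61.21
G1 X98.31 Y28.79
G1 X51.37 Y184.25
G1 X58.08 Y54.77
M5
G0 X104.17 Y122.86
M3 S968
G1 X145.70 Y9.93 F1119
M5
G0 X125.54 Y39.30
M3 S358
G1 X118.21 Y43.22 F3589
G1 X103.34 Y46.54
G1 X83.76 Y49.67
G1 X62.31 Y52.99
G1 X41.80 Y56.93
G1 X25.07 Y61.87
G1 X14.94 Y68.22
G1 X14.25 Y76.39
M5
G0 X97.43 Y154.11
M3 S968
G1 X58.19 Y67.38 F1119
G1 X80.61 Y36.69
G1 X142.35 Y113.09
G1 X85.21 Y85.88
G1 X115.66 Y135.50
M5
G0 X80.90 Y160.49
M3 S968
G1 X119.14 Y160.49 F1119
G1 X119.14 Y117.70
G1 X80.90 Y117.70
G1 X80.90 Y160.49
M5
G0 X0.00 Y0.00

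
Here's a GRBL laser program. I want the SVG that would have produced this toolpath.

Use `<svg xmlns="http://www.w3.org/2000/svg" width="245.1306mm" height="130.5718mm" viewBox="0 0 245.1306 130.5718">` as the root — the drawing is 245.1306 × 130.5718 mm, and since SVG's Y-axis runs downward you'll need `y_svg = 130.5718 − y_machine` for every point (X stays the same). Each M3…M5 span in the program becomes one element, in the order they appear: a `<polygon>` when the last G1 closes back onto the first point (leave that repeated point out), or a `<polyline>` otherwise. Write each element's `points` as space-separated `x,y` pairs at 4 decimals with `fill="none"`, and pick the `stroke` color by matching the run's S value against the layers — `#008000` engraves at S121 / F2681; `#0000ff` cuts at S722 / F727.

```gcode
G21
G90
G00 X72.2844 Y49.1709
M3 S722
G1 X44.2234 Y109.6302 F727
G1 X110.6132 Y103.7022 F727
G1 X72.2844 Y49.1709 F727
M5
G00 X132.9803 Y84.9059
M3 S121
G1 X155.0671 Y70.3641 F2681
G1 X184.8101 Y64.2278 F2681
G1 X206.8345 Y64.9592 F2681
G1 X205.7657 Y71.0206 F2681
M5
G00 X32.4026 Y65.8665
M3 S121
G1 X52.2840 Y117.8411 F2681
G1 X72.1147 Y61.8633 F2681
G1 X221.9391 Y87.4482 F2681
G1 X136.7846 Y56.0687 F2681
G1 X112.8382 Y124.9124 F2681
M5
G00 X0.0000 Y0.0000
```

<svg xmlns="http://www.w3.org/2000/svg" width="245.1306mm" height="130.5718mm" viewBox="0 0 245.1306 130.5718">
  <polygon points="72.2844,81.4009 44.2234,20.9416 110.6132,26.8696" fill="none" stroke="#0000ff"/>
  <polyline points="132.9803,45.6659 155.0671,60.2077 184.8101,66.3440 206.8345,65.6126 205.7657,59.5512" fill="none" stroke="#008000"/>
  <polyline points="32.4026,64.7053 52.2840,12.7307 72.1147,68.7085 221.9391,43.1236 136.7846,74.5031 112.8382,5.6594" fill="none" stroke="#008000"/>
</svg>

Machine Y-up, SVG Y-down with viewBox height 130.5718, so y_svg = 130.5718 − y_machine; X carries over.

Run 1: S722 ⇒ cut layer `#0000ff`. The run returns to its start, so emit a `<polygon>` with points (Y-flipped): 72.2844,81.4009 44.2234,20.9416 110.6132,26.8696.

Run 2: power S121 maps to stroke `#008000` (engrave). The run is open, so emit a `<polyline>` with points (Y-flipped): 132.9803,45.6659 155.0671,60.2077 184.8101,66.3440 206.8345,65.6126 205.7657,59.5512.

Run 3: S121 ⇒ engrave layer `#008000`. The run is open, so emit a `<polyline>` with points (Y-flipped): 32.4026,64.7053 52.2840,12.7307 72.1147,68.7085 221.9391,43.1236 136.7846,74.5031 112.8382,5.6594.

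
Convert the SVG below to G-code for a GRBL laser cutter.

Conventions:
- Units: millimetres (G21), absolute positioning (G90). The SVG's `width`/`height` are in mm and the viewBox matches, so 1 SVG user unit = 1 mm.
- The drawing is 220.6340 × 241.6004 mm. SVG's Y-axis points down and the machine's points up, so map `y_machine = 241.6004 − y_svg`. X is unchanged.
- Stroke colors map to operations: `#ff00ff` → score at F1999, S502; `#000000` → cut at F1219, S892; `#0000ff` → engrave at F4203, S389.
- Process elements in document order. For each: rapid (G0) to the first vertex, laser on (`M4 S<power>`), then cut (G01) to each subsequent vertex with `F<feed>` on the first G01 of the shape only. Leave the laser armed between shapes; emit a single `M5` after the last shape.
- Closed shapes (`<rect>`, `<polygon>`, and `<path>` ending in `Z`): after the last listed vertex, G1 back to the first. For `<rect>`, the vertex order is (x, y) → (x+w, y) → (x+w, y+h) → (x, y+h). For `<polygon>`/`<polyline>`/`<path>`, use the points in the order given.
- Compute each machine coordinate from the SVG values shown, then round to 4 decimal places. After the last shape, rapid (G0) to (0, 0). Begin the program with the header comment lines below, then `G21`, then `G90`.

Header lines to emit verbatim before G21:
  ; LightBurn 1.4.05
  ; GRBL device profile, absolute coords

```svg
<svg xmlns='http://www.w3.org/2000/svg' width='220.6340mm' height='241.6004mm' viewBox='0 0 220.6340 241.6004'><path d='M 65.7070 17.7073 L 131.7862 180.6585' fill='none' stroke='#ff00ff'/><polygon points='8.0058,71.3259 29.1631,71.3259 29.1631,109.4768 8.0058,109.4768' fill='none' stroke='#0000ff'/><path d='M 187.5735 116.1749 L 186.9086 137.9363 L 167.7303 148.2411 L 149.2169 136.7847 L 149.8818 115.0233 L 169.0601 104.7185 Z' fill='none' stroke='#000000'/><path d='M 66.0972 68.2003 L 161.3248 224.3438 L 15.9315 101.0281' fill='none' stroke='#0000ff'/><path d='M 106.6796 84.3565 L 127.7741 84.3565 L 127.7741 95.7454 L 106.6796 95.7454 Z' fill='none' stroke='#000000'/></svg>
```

; LightBurn 1.4.05
; GRBL device profile, absolute coords
G21
G90
G0 X65.7070 Y223.8931
M4 S502
G01 X131.7862 Y60.9419 F1999
G0 X8.0058 Y170.2745
M4 S389
G01 X29.1631 Y170.2745 F4203
G01 X29.1631 Y132.1236
G01 X8.0058 Y132.1236
G01 X8.0058 Y170.2745
G0 X187.5735 Y125.4255
M4 S892
G01 X186.9086 Y103.6641 F1219
G01 X167.7303 Y93.3593
G01 X149.2169 Y104.8157
G01 X149.8818 Y126.5771
G01 X169.0601 Y136.8819
G01 X187.5735 Y125.4255
G0 X66.0972 Y173.4001
M4 S389
G01 X161.3248 Y17.2566 F4203
G01 X15.9315 Y140.5723
G0 X106.6796 Y157.2439
M4 S892
G01 X127.7741 Y157.2439 F1219
G01 X127.7741 Y145.8550
G01 X106.6796 Y145.8550
G01 X106.6796 Y157.2439
M5
G0 X0.0000 Y0.0000

viewBox `0 0 220.6340 241.6004` with mm width/height → 1 unit = 1 mm. Flip: y_m = 241.6004 − y_svg.

**Shape 1** — `<path>` line segment, stroke `#ff00ff` → score (S502, F1999). Machine vertices: (65.7070,223.8931) → (131.7862,60.9419). Open path.

**Shape 2** — `<polygon>` rectangle, stroke `#0000ff` → engrave (S389, F4203). Machine vertices: (8.0058,170.2745) → (29.1631,170.2745) → (29.1631,132.1236) → (8.0058,132.1236) → (8.0058,170.2745). Closed: final G1 returns to the first vertex.

**Shape 3** — `<path>` regular polygon, stroke `#000000` → cut (S892, F1219). Machine vertices: (187.5735,125.4255) → (186.9086,103.6641) → (167.7303,93.3593) → (149.2169,104.8157) → (149.8818,126.5771) → (169.0601,136.8819) → (187.5735,125.4255). Closed: final G1 returns to the first vertex.

**Shape 4** — `<path>` open polyline, stroke `#0000ff` → engrave (S389, F4203). Machine vertices: (66.0972,173.4001) → (161.3248,17.2566) → (15.9315,140.5723). Open path.

**Shape 5** — `<path>` rectangle, stroke `#000000` → cut (S892, F1219). Machine vertices: (106.6796,157.2439) → (127.7741,157.2439) → (127.7741,145.8550) → (106.6796,145.8550) → (106.6796,157.2439). Closed: final G1 returns to the first vertex.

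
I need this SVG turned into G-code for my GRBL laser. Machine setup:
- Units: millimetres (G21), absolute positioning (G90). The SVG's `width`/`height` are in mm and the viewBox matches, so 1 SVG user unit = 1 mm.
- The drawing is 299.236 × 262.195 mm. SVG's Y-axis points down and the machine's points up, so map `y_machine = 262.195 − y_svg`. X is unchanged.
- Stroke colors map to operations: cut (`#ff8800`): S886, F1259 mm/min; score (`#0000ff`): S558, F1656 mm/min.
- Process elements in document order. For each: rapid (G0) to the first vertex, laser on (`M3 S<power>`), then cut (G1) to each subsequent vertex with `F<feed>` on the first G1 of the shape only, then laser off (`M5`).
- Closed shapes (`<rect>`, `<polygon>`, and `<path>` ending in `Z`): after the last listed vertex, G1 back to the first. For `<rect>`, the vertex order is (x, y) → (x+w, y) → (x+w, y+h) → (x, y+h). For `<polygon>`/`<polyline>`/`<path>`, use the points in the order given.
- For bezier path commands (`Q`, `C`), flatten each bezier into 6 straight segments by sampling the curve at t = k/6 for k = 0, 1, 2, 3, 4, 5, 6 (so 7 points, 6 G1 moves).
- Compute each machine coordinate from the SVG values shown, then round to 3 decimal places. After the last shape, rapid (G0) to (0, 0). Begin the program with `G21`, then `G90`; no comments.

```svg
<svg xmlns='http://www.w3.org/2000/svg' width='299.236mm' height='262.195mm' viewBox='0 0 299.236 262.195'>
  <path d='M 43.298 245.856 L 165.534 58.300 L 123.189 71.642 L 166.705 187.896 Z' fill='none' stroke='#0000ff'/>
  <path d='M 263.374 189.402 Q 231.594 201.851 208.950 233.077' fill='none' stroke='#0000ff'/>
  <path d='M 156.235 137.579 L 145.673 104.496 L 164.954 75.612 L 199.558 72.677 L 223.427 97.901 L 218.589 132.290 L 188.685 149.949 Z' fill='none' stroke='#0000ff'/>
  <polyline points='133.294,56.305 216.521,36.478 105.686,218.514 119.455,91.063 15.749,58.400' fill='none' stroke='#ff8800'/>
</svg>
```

G21
G90
G0 X43.298 Y16.339
M3 S558
G1 X165.534 Y203.895 F1656
G1 X123.189 Y190.553
G1 X166.705 Y74.299
G1 X43.298 Y16.339
M5
G0 X263.374 Y72.793
M3 S558
G1 X253.034 Y68.122 F1656
G1 X243.202 Y62.407
G1 X233.878 Y55.650
G1 X225.061 Y47.849
G1 X216.752 Y39.005
G1 X208.950 Y29.118
M5
G0 X156.235 Y124.616
M3 S558
G1 X145.673 Y157.699 F1656
G1 X164.954 Y186.583
G1 X199.558 Y189.518
G1 X223.427 Y164.294
G1 X218.589 Y129.905
G1 X188.685 Y112.246
G1 X156.235 Y124.616
M5
G0 X133.294 Y205.890
M3 S886
G1 X216.521 Y225.717 F1259
G1 X105.686 Y43.681
G1 X119.455 Y171.132
G1 X15.749 Y203.795
M5
G0 X0.000 Y0.000

Since the viewBox matches the mm dimensions, user units are millimetres directly. The only transform is the Y-flip y_m = 262.195 − y_svg.

Shape 1 is a closed polygon drawn with `<path>`. Its stroke #0000ff means score at S558, F1656. After flipping Y the toolpath is (43.298,16.339) → (165.534,203.895) → (123.189,190.553) → (166.705,74.299) → (43.298,16.339), returning to the start.

Shape 2 is a quadratic bezier drawn with `<path>`. Its stroke #0000ff means score at S558, F1656. After flipping Y the toolpath is (263.374,72.793) → (253.034,68.122) → (243.202,62.407) → (233.878,55.650) → (225.061,47.849) → (216.752,39.005) → (208.950,29.118).

Shape 3 is a regular polygon drawn with `<path>`. Its stroke #0000ff means score at S558, F1656. After flipping Y the toolpath is (156.235,124.616) → (145.673,157.699) → (164.954,186.583) → (199.558,189.518) → (223.427,164.294) → (218.589,129.905) → (188.685,112.246) → (156.235,124.616), returning to the start.

Shape 4 is a open polyline drawn with `<polyline>`. Its stroke #ff8800 means cut at S886, F1259. After flipping Y the toolpath is (133.294,205.890) → (216.521,225.717) → (105.686,43.681) → (119.455,171.132) → (15.749,203.795).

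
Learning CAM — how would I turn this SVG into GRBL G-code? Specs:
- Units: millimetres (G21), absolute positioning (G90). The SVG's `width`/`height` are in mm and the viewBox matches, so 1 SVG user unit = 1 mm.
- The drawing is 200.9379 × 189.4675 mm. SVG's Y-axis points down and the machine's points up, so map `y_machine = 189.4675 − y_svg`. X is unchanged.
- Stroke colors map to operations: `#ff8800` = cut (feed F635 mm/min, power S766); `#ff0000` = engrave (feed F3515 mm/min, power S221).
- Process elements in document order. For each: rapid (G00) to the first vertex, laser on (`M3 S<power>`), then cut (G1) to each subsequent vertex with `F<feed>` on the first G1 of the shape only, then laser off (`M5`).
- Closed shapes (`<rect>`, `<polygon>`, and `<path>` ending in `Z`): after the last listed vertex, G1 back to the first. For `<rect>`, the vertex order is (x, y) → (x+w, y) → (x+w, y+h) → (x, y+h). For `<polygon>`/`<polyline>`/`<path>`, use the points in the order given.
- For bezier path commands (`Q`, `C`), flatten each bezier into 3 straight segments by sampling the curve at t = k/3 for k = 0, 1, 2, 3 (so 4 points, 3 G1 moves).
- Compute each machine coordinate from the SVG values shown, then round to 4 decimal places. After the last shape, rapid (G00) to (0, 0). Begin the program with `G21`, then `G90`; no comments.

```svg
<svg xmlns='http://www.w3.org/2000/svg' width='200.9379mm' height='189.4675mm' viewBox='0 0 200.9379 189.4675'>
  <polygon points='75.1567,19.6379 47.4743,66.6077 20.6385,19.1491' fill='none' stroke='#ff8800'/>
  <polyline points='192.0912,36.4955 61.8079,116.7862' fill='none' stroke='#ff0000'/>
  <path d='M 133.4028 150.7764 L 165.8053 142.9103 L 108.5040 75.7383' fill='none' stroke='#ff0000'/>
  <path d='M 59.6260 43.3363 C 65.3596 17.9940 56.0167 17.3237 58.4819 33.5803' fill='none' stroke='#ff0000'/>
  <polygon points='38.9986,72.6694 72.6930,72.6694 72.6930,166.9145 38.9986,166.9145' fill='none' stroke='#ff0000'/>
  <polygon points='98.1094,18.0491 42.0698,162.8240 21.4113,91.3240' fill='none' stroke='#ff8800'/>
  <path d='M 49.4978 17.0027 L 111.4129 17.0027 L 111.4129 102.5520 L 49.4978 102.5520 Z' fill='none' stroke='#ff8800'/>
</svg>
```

1 u = 1 mm; y_m = 189.4675 − y.

[1] `<polygon>` regular polygon, #ff8800→cut S766 F635: (75.1567,169.8296) → (47.4743,122.8598) → (20.6385,170.3184) → (75.1567,169.8296) (closed)

[2] `<polyline>` line segment, #ff0000→engrave S221 F3515: (192.0912,152.9720) → (61.8079,72.6813)

[3] `<path>` open polyline, #ff0000→engrave S221 F3515: (133.4028,38.6911) → (165.8053,46.5572) → (108.5040,113.7292)

[4] `<path>` cubic bezier, #ff0000→engrave S221 F3515: (59.6260,146.1312) → (61.3298,163.5364) → (58.9570,166.2146) → (58.4819,155.8872)

[5] `<polygon>` rectangle, #ff0000→engrave S221 F3515: (38.9986,116.7981) → (72.6930,116.7981) → (72.6930,22.5530) → (38.9986,22.5530) → (38.9986,116.7981) (closed)

[6] `<polygon>` closed polygon, #ff8800→cut S766 F635: (98.1094,171.4184) → (42.0698,26.6435) → (21.4113,98.1435) → (98.1094,171.4184) (closed)

[7] `<path>` rectangle, #ff8800→cut S766 F635: (49.4978,172.4648) → (111.4129,172.4648) → (111.4129,86.9155) → (49.4978,86.9155) → (49.4978,172.4648) (closed)

G21
G90
G00 X75.1567 Y169.8296
M3 S766
G1 X47.4743 Y122.8598 F635
G1 X20.6385 Y170.3184
G1 X75.1567 Y169.8296
M5
G00 X192.0912 Y152.9720
M3 S221
G1 X61.8079 Y72.6813 F3515
M5
G00 X133.4028 Y38.6911
M3 S221
G1 X165.8053 Y46.5572 F3515
G1 X108.5040 Y113.7292
M5
G00 X59.6260 Y146.1312
M3 S221
G1 X61.3298 Y163.5364 F3515
G1 X58.9570 Y166.2146
G1 X58.4819 Y155.8872
M5
G00 X38.9986 Y116.7981
M3 S221
G1 X72.6930 Y116.7981 F3515
G1 X72.6930 Y22.5530
G1 X38.9986 Y22.5530
G1 X38.9986 Y116.7981
M5
G00 X98.1094 Y171.4184
M3 S766
G1 X42.0698 Y26.6435 F635
G1 X21.4113 Y98.1435
G1 X98.1094 Y171.4184
M5
G00 X49.4978 Y172.4648
M3 S766
G1 X111.4129 Y172.4648 F635
G1 X111.4129 Y86.9155
G1 X49.4978 Y86.9155
G1 X49.4978 Y172.4648
M5
G00 X0.0000 Y0.0000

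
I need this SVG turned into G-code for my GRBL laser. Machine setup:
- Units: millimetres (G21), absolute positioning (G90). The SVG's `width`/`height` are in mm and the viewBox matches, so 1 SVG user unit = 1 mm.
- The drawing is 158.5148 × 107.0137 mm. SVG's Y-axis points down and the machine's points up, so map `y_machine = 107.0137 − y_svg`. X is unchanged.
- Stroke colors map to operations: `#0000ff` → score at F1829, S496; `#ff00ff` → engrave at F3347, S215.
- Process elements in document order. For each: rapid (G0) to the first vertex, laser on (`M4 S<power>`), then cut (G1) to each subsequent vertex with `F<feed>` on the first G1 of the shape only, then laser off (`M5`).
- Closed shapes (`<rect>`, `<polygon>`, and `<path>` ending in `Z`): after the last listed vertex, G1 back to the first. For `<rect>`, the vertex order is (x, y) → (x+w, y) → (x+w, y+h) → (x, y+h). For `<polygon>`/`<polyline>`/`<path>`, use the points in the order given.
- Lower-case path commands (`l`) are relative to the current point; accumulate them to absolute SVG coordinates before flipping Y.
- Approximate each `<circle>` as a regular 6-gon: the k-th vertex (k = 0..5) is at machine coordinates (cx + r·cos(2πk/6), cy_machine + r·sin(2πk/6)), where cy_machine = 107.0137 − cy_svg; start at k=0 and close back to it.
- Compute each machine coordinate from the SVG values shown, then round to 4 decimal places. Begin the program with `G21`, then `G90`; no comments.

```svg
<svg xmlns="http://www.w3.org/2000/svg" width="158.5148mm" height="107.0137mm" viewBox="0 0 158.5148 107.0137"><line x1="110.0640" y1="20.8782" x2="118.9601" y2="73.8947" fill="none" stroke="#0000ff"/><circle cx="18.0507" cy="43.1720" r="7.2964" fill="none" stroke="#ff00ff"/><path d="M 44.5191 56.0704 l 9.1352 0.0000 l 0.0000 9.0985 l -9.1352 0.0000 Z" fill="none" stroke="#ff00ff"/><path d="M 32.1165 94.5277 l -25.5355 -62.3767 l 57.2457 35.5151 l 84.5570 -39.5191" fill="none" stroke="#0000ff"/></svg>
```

G21
G90
G0 X110.0640 Y86.1355
M4 S496
G1 X118.9601 Y33.1190 F1829
M5
G0 X25.3471 Y63.8417
M4 S215
G1 X21.6989 Y70.1606 F3347
G1 X14.4025 Y70.1606
G1 X10.7543 Y63.8417
G1 X14.4025 Y57.5228
G1 X21.6989 Y57.5228
G1 X25.3471 Y63.8417
M5
G0 X44.5191 Y50.9433
M4 S215
G1 X53.6543 Y50.9433 F3347
G1 X53.6543 Y41.8448
G1 X44.5191 Y41.8448
G1 X44.5191 Y50.9433
M5
G0 X32.1165 Y12.4860
M4 S496
G1 X6.5810 Y74.8627 F1829
G1 X63.8267 Y39.3476
G1 X148.3837 Y78.8667
M5

viewBox `0 0 158.5148 107.0137` with mm width/height → 1 unit = 1 mm. Flip: y_m = 107.0137 − y_svg.

**Shape 1** — `<line>` line segment, stroke `#0000ff` → score (S496, F1829). Machine vertices: (110.0640,86.1355) → (118.9601,33.1190). Open path.

**Shape 2** — `<circle>` circle, stroke `#ff00ff` → engrave (S215, F3347). Machine vertices: (25.3471,63.8417) → (21.6989,70.1606) → (14.4025,70.1606) → (10.7543,63.8417) → (14.4025,57.5228) → (21.6989,57.5228) → (25.3471,63.8417). Closed: final G1 returns to the first vertex.

**Shape 3** — `<path>` rectangle, stroke `#ff00ff` → engrave (S215, F3347). Machine vertices: (44.5191,50.9433) → (53.6543,50.9433) → (53.6543,41.8448) → (44.5191,41.8448) → (44.5191,50.9433). Closed: final G1 returns to the first vertex.

**Shape 4** — `<path>` open polyline, stroke `#0000ff` → score (S496, F1829). Machine vertices: (32.1165,12.4860) → (6.5810,74.8627) → (63.8267,39.3476) → (148.3837,78.8667). Open path.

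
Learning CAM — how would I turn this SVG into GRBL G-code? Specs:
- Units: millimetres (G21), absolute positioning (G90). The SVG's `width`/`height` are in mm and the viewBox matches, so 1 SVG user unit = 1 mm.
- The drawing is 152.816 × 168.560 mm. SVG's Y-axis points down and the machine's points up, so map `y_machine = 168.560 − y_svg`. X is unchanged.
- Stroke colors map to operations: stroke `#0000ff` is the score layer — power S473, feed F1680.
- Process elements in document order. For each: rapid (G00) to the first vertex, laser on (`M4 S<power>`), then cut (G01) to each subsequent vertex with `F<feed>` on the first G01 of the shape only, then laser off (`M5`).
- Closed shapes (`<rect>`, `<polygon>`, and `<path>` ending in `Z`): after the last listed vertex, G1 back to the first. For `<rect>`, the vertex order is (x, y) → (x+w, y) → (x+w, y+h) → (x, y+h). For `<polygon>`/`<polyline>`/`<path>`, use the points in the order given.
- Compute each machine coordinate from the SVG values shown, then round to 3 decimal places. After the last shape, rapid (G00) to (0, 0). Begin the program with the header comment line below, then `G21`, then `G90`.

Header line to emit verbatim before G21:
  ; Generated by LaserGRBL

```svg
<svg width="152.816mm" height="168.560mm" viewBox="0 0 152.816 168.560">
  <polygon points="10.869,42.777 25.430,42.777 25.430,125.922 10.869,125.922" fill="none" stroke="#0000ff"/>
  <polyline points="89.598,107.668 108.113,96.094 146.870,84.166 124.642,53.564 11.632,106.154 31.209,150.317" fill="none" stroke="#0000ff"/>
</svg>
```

1 u = 1 mm; y_m = 168.560 − y.

[1] `<polygon>` rectangle, #0000ff→score S473 F1680: (10.869,125.783) → (25.430,125.783) → (25.430,42.638) → (10.869,42.638) → (10.869,125.783) (closed)

[2] `<polyline>` open polyline, #0000ff→score S473 F1680: (89.598,60.892) → (108.113,72.466) → (146.870,84.394) → (124.642,114.996) → (11.632,62.406) → (31.209,18.243)

; Generated by LaserGRBL
G21
G90
G00 X10.869 Y125.783
M4 S473
G01 X25.430 Y125.783 F1680
G01 X25.430 Y42.638
G01 X10.869 Y42.638
G01 X10.869 Y125.783
M5
G00 X89.598 Y60.892
M4 S473
G01 X108.113 Y72.466 F1680
G01 X146.870 Y84.394
G01 X124.642 Y114.996
G01 X11.632 Y62.406
G01 X31.209 Y18.243
M5
G00 X0.000 Y0.000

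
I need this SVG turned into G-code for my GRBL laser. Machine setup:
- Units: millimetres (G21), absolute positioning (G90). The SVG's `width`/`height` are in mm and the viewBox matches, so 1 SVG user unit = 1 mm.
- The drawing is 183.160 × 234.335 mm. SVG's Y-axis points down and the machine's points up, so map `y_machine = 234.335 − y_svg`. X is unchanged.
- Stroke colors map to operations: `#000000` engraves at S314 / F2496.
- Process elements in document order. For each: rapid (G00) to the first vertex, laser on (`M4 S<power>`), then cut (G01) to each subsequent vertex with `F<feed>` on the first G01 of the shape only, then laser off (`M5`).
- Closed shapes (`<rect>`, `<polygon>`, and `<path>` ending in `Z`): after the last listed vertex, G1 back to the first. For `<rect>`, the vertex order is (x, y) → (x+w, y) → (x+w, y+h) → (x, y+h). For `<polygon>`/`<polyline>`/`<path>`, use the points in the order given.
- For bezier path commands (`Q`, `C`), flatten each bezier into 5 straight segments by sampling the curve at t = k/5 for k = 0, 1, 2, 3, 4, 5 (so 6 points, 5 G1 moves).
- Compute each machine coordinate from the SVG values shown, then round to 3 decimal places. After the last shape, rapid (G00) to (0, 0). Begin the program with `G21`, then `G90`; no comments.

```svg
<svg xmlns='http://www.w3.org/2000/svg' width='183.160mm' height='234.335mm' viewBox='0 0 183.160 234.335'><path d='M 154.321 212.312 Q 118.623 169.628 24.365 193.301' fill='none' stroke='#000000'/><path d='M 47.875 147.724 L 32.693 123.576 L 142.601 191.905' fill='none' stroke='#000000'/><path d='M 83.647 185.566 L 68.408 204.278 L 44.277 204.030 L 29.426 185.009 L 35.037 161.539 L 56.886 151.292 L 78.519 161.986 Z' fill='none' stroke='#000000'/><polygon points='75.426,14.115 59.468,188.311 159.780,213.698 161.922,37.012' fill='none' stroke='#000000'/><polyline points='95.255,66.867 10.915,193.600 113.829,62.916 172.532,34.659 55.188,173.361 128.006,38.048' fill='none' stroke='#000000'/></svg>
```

1 u = 1 mm; y_m = 234.335 − y.

[1] `<path>` quadratic bezier, #000000→engrave S314 F2496: (154.321,22.023) → (137.699,36.442) → (116.393,45.553) → (90.402,49.355) → (59.726,47.849) → (24.365,41.034)

[2] `<path>` open polyline, #000000→engrave S314 F2496: (47.875,86.611) → (32.693,110.759) → (142.601,42.430)

[3] `<path>` regular polygon, #000000→engrave S314 F2496: (83.647,48.769) → (68.408,30.057) → (44.277,30.305) → (29.426,49.326) → (35.037,72.796) → (56.886,83.043) → (78.519,72.349) → (83.647,48.769) (closed)

[4] `<polygon>` closed polygon, #000000→engrave S314 F2496: (75.426,220.220) → (59.468,46.024) → (159.780,20.637) → (161.922,197.323) → (75.426,220.220) (closed)

[5] `<polyline>` open polyline, #000000→engrave S314 F2496: (95.255,167.468) → (10.915,40.735) → (113.829,171.419) → (172.532,199.676) → (55.188,60.974) → (128.006,196.287)

G21
G90
G00 X154.321 Y22.023
M4 S314
G01 X137.699 Y36.442 F2496
G01 X116.393 Y45.553
G01 X90.402 Y49.355
G01 X59.726 Y47.849
G01 X24.365 Y41.034
M5
G00 X47.875 Y86.611
M4 S314
G01 X32.693 Y110.759 F2496
G01 X142.601 Y42.430
M5
G00 X83.647 Y48.769
M4 S314
G01 X68.408 Y30.057 F2496
G01 X44.277 Y30.305
G01 X29.426 Y49.326
G01 X35.037 Y72.796
G01 X56.886 Y83.043
G01 X78.519 Y72.349
G01 X83.647 Y48.769
M5
G00 X75.426 Y220.220
M4 S314
G01 X59.468 Y46.024 F2496
G01 X159.780 Y20.637
G01 X161.922 Y197.323
G01 X75.426 Y220.220
M5
G00 X95.255 Y167.468
M4 S314
G01 X10.915 Y40.735 F2496
G01 X113.829 Y171.419
G01 X172.532 Y199.676
G01 X55.188 Y60.974
G01 X128.006 Y196.287
M5
G00 X0.000 Y0.000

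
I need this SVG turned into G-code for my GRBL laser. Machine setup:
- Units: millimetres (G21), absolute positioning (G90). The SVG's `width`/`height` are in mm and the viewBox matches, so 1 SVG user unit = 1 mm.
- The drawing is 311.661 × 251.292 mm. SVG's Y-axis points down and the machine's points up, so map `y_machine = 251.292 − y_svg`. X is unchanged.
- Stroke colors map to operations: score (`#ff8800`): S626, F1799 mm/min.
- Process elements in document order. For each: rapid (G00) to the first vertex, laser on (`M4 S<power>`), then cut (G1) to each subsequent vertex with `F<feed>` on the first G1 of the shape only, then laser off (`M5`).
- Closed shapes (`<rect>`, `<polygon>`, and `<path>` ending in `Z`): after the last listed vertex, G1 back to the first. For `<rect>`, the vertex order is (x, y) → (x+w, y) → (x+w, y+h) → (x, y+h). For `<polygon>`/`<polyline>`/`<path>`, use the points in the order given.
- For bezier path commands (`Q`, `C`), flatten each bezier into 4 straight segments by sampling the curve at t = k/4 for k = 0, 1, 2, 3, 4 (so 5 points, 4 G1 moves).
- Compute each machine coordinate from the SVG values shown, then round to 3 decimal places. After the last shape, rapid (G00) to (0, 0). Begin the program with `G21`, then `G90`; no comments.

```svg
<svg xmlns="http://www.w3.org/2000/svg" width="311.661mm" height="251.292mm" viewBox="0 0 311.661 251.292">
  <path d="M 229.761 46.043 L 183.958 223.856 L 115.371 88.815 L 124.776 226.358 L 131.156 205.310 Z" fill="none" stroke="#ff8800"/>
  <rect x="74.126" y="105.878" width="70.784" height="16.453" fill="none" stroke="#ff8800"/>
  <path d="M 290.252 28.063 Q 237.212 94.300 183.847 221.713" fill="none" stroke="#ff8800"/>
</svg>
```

G21
G90
G00 X229.761 Y205.249
M4 S626
G1 X183.958 Y27.436 F1799
G1 X115.371 Y162.477
G1 X124.776 Y24.934
G1 X131.156 Y45.982
G1 X229.761 Y205.249
M5
G00 X74.126 Y145.414
M4 S626
G1 X144.910 Y145.414 F1799
G1 X144.910 Y128.961
G1 X74.126 Y128.961
G1 X74.126 Y145.414
M5
G00 X290.252 Y223.229
M4 S626
G1 X263.712 Y186.287 F1799
G1 X237.131 Y141.698
G1 X210.509 Y89.462
G1 X183.847 Y29.579
M5
G00 X0.000 Y0.000

viewBox `0 0 311.661 251.292` with mm width/height → 1 unit = 1 mm. Flip: y_m = 251.292 − y_svg.

**Shape 1** — `<path>` closed polygon, stroke `#ff8800` → score (S626, F1799). Machine vertices: (229.761,205.249) → (183.958,27.436) → (115.371,162.477) → (124.776,24.934) → (131.156,45.982) → (229.761,205.249). Closed: final G1 returns to the first vertex.

**Shape 2** — `<rect>` rectangle, stroke `#ff8800` → score (S626, F1799). Machine vertices: (74.126,145.414) → (144.910,145.414) → (144.910,128.961) → (74.126,128.961) → (74.126,145.414). Closed: final G1 returns to the first vertex.

**Shape 3** — `<path>` quadratic bezier, stroke `#ff8800` → score (S626, F1799). Control points (SVG): P0=(290.252,28.063), P1=(237.212,94.300), P2=(183.847,221.713); sampled at t=k/4. Machine vertices: (290.252,223.229) → (263.712,186.287) → (237.131,141.698) → (210.509,89.462) → (183.847,29.579). Open path.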